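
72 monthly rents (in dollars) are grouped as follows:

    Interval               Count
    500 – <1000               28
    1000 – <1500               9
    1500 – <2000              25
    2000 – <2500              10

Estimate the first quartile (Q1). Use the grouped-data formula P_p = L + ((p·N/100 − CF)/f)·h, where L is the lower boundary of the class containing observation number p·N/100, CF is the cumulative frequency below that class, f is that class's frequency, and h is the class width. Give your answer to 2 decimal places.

N = 72; target position k = 25/100 · 72 = 18.
Cumulative frequencies: 28, 37, 62, 72.
Observation 18 falls in the class 500 – <1000.
L = 500, CF = 0, f = 28, h = 500.
P25 = 500 + ((18 − 0)/28)·500 = 500 + 321.429 = 821.429.

821.43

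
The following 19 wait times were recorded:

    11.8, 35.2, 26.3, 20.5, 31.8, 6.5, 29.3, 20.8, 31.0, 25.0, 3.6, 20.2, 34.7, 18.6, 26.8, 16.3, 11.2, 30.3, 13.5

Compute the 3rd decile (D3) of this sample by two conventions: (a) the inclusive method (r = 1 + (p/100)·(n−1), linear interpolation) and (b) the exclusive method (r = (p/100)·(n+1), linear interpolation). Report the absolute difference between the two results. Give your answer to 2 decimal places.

0.92

Sorted: 3.6, 6.5, 11.2, 11.8, 13.5, 16.3, 18.6, 20.2, 20.5, 20.8, 25.0, 26.3, 26.8, 29.3, 30.3, 31.0, 31.8, 34.7, 35.2.
n = 19.
(a) r = 6.4; between ranks 6 (16.3) and 7 (18.6): 17.22.
(b) r = 6 → value at rank 6 = 16.3.
|17.22 − 16.3| = 0.92.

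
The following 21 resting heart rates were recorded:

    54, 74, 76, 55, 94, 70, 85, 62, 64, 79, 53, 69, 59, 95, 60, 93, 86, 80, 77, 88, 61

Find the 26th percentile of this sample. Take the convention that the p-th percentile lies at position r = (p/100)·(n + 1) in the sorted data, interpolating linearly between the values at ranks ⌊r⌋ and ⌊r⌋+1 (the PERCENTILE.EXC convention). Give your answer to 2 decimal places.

60.72

Sorted: 53, 54, 55, 59, 60, 61, 62, 64, 69, 70, 74, 76, 77, 79, 80, 85, 86, 88, 93, 94, 95.
n = 21.
r = (26/100)·(21 + 1) = 5.72.
Rank 5 is 60 and rank 6 is 61.
Interpolate: 60 + 0.72·(61 − 60) = 60 + 0.72·1 = 60.72.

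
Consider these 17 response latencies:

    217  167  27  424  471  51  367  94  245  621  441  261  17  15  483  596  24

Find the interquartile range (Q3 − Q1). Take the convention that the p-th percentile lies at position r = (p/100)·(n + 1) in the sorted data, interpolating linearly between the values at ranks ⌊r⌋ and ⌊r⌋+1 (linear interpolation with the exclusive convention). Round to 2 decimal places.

Sorted: 15, 17, 24, 27, 51, 94, 167, 217, 245, 261, 367, 424, 441, 471, 483, 596, 621.
n = 17.
P25: r = 4.5; ranks 4–5 are 27, 51; interpolating gives 39.
P75: r = 13.5; ranks 13–14 are 441, 471; interpolating gives 456.
Difference: 456 − 39 = 417.

417.00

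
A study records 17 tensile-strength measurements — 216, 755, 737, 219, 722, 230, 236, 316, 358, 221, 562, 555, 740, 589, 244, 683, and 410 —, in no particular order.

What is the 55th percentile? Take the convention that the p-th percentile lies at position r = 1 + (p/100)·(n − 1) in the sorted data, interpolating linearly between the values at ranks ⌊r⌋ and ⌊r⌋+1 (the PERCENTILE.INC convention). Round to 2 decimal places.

526.00

Sorted: 216, 219, 221, 230, 236, 244, 316, 358, 410, 555, 562, 589, 683, 722, 737, 740, 755.
n = 17.
r = 1 + (55/100)·(17 − 1) = 1 + 8.8 = 9.8.
Rank 9 is 410 and rank 10 is 555.
Interpolate: 410 + 0.8·(555 − 410) = 410 + 0.8·145 = 526.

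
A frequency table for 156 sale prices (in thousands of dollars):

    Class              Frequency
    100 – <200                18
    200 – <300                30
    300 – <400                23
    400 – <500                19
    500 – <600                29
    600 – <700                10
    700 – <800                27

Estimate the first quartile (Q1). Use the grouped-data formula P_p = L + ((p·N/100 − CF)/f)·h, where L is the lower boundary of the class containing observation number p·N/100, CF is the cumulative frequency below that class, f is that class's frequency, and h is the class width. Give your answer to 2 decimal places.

N = 156; target position k = 25/100 · 156 = 39.
Cumulative frequencies: 18, 48, 71, 90, 119, 129, 156.
Observation 39 falls in the class 200 – <300.
L = 200, CF = 18, f = 30, h = 100.
P25 = 200 + ((39 − 18)/30)·100 = 200 + 70 = 270.

270.00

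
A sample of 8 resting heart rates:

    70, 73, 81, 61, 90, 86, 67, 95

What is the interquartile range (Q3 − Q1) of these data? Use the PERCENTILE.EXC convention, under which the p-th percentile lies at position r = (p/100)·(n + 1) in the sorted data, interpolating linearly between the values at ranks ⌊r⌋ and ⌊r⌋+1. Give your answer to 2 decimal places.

21.25

Sorted: 61, 67, 70, 73, 81, 86, 90, 95.
n = 8.
P25: r = 2.25; ranks 2–3 are 67, 70; interpolating gives 67.75.
P75: r = 6.75; ranks 6–7 are 86, 90; interpolating gives 89.
Difference: 89 − 67.75 = 21.25.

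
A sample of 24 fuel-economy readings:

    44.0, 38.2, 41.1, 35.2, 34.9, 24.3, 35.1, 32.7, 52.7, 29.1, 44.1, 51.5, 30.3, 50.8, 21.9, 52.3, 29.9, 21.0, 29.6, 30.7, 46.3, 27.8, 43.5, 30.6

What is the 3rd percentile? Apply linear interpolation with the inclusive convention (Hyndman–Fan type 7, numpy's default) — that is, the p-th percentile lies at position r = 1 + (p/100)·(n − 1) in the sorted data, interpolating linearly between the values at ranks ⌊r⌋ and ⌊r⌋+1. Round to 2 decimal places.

21.62

Sorted: 21.0, 21.9, 24.3, 27.8, 29.1, 29.6, 29.9, 30.3, 30.6, 30.7, 32.7, 34.9, 35.1, 35.2, 38.2, 41.1, 43.5, 44.0, 44.1, 46.3, 50.8, 51.5, 52.3, 52.7.
n = 24.
r = 1 + (3/100)·(24 − 1) = 1 + 0.69 = 1.69.
Rank 1 is 21.0 and rank 2 is 21.9.
Interpolate: 21.0 + 0.69·(21.9 − 21.0) = 21.0 + 0.69·0.9 = 21.621.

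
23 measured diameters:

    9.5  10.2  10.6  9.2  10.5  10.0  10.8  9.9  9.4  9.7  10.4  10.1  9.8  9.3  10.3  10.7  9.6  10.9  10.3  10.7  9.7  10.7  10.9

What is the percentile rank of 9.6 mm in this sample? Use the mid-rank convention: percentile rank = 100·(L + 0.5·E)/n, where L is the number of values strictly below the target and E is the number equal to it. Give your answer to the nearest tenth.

19.6

Sorted: 9.2, 9.3, 9.4, 9.5, 9.6, 9.7, 9.7, 9.8, 9.9, 10.0, 10.1, 10.2, 10.3, 10.3, 10.4, 10.5, 10.6, 10.7, 10.7, 10.7, 10.8, 10.9, 10.9.
Count below 9.6: L = 4; count equal: E = 1; n = 23.
Percentile rank = 100·(4 + 0.5·1)/23 = 100·4.5/23 = 19.57.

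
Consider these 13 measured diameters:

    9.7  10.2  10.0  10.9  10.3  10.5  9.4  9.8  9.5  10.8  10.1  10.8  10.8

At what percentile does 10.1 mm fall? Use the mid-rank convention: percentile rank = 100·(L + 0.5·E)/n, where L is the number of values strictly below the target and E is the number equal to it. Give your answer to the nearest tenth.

Sorted: 9.4, 9.5, 9.7, 9.8, 10.0, 10.1, 10.2, 10.3, 10.5, 10.8, 10.8, 10.8, 10.9.
Count below 10.1: L = 5; count equal: E = 1; n = 13.
Percentile rank = 100·(5 + 0.5·1)/13 = 100·5.5/13 = 42.31.

42.3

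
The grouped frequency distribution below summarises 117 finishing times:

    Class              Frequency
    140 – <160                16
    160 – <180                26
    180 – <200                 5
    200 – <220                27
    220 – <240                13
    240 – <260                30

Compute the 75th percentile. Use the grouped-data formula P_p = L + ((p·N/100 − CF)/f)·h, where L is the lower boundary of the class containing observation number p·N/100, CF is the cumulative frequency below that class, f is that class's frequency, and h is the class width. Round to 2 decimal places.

N = 117; target position k = 75/100 · 117 = 87.75.
Cumulative frequencies: 16, 42, 47, 74, 87, 117.
Observation 87.75 falls in the class 240 – <260.
L = 240, CF = 87, f = 30, h = 20.
P75 = 240 + ((87.75 − 87)/30)·20 = 240 + 0.5 = 240.5.

240.50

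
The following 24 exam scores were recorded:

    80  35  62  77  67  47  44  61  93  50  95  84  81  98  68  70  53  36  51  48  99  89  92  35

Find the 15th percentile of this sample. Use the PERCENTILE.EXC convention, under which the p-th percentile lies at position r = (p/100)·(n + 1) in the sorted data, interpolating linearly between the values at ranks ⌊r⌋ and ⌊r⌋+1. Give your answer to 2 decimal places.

Sorted: 35, 35, 36, 44, 47, 48, 50, 51, 53, 61, 62, 67, 68, 70, 77, 80, 81, 84, 89, 92, 93, 95, 98, 99.
n = 24.
r = (15/100)·(24 + 1) = 3.75.
Rank 3 is 36 and rank 4 is 44.
Interpolate: 36 + 0.75·(44 − 36) = 36 + 0.75·8 = 42.

42.00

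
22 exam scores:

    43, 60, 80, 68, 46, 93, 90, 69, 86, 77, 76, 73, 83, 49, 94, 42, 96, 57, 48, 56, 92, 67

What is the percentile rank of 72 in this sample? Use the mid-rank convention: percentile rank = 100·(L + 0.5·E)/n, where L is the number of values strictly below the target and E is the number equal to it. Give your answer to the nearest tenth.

50.0

Sorted: 42, 43, 46, 48, 49, 56, 57, 60, 67, 68, 69, 73, 76, 77, 80, 83, 86, 90, 92, 93, 94, 96.
Count below 72: L = 11; count equal: E = 0; n = 22.
Percentile rank = 100·(11 + 0.5·0)/22 = 100·11/22 = 50.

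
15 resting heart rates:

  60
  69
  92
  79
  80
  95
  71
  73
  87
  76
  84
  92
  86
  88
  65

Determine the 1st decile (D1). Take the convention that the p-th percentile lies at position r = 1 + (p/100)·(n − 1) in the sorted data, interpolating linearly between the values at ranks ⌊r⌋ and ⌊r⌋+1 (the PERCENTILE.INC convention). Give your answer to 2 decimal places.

66.60

Sorted: 60, 65, 69, 71, 73, 76, 79, 80, 84, 86, 87, 88, 92, 92, 95.
n = 15.
r = 1 + (10/100)·(15 − 1) = 1 + 1.4 = 2.4.
Rank 2 is 65 and rank 3 is 69.
Interpolate: 65 + 0.4·(69 − 65) = 65 + 0.4·4 = 66.6.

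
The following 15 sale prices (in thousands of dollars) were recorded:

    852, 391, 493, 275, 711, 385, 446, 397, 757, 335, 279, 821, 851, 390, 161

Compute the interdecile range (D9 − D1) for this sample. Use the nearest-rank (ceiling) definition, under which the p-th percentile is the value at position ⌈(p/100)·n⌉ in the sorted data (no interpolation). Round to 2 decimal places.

Sorted: 161, 275, 279, 335, 385, 390, 391, 397, 446, 493, 711, 757, 821, 851, 852.
n = 15.
P10: rank ⌈10/100·15⌉ = 2 → 275.
P90: rank ⌈90/100·15⌉ = 14 → 851.
Difference: 851 − 275 = 576.

576.00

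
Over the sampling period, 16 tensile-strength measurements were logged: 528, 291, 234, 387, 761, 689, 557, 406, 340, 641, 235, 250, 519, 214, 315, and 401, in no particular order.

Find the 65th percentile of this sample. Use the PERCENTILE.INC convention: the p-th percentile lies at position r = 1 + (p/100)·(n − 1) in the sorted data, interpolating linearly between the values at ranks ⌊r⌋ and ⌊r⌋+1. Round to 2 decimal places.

Sorted: 214, 234, 235, 250, 291, 315, 340, 387, 401, 406, 519, 528, 557, 641, 689, 761.
n = 16.
r = 1 + (65/100)·(16 − 1) = 1 + 9.75 = 10.75.
Rank 10 is 406 and rank 11 is 519.
Interpolate: 406 + 0.75·(519 − 406) = 406 + 0.75·113 = 490.75.

490.75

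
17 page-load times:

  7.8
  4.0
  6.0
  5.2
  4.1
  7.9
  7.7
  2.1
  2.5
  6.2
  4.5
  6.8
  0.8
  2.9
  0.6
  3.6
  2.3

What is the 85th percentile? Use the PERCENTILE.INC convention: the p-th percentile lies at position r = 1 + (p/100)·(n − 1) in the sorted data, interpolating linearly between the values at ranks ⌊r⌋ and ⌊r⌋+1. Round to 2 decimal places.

Sorted: 0.6, 0.8, 2.1, 2.3, 2.5, 2.9, 3.6, 4.0, 4.1, 4.5, 5.2, 6.0, 6.2, 6.8, 7.7, 7.8, 7.9.
n = 17.
r = 1 + (85/100)·(17 − 1) = 1 + 13.6 = 14.6.
Rank 14 is 6.8 and rank 15 is 7.7.
Interpolate: 6.8 + 0.6·(7.7 − 6.8) = 6.8 + 0.6·0.9 = 7.34.

7.34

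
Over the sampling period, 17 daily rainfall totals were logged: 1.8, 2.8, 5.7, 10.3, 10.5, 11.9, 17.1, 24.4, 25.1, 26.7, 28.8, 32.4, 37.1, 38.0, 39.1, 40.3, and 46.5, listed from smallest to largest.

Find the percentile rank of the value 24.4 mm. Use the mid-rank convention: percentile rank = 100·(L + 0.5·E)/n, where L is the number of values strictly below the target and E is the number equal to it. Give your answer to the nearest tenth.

Count below 24.4: L = 7; count equal: E = 1; n = 17.
Percentile rank = 100·(7 + 0.5·1)/17 = 100·7.5/17 = 44.12.

44.1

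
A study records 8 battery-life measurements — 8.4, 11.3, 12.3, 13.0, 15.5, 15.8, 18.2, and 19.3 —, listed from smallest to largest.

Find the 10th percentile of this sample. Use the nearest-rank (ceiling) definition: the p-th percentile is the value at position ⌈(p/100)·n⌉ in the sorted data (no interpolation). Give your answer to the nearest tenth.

8.4

n = 8.
Position = ⌈10/100 · 8⌉ = ⌈0.8⌉ = 1.
The value at rank 1 is 8.4.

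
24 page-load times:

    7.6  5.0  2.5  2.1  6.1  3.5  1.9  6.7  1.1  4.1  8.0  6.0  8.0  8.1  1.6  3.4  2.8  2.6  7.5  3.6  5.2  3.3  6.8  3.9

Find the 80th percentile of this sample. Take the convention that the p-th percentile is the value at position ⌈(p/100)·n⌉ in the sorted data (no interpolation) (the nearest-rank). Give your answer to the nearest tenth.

Sorted: 1.1, 1.6, 1.9, 2.1, 2.5, 2.6, 2.8, 3.3, 3.4, 3.5, 3.6, 3.9, 4.1, 5.0, 5.2, 6.0, 6.1, 6.7, 6.8, 7.5, 7.6, 8.0, 8.0, 8.1.
n = 24.
Position = ⌈80/100 · 24⌉ = ⌈19.2⌉ = 20.
The value at rank 20 is 7.5.

7.5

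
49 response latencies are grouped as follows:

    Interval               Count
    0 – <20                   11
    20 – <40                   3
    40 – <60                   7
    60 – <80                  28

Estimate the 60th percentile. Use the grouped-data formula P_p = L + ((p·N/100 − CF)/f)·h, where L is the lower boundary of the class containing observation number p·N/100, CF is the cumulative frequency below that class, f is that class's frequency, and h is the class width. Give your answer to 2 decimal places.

N = 49; target position k = 60/100 · 49 = 29.4.
Cumulative frequencies: 11, 14, 21, 49.
Observation 29.4 falls in the class 60 – <80.
L = 60, CF = 21, f = 28, h = 20.
P60 = 60 + ((29.4 − 21)/28)·20 = 60 + 6 = 66.

66.00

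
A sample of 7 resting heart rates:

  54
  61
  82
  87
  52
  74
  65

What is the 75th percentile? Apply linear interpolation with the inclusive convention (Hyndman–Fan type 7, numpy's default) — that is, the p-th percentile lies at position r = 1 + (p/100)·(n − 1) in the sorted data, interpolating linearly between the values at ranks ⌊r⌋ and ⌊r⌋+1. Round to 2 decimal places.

78.00

Sorted: 52, 54, 61, 65, 74, 82, 87.
n = 7.
r = 1 + (75/100)·(7 − 1) = 1 + 4.5 = 5.5.
Rank 5 is 74 and rank 6 is 82.
Interpolate: 74 + 0.5·(82 − 74) = 74 + 0.5·8 = 78.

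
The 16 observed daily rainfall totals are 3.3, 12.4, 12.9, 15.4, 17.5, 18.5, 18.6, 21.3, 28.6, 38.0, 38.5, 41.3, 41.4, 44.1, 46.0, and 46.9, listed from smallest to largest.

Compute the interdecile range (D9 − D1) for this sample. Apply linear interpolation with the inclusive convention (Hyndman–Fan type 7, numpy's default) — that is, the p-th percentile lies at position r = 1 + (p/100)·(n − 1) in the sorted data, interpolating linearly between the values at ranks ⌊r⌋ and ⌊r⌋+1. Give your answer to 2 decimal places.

n = 16.
P10: r = 2.5; ranks 2–3 are 12.4, 12.9; interpolating gives 12.65.
P90: r = 14.5; ranks 14–15 are 44.1, 46.0; interpolating gives 45.05.
Difference: 45.05 − 12.65 = 32.4.

32.40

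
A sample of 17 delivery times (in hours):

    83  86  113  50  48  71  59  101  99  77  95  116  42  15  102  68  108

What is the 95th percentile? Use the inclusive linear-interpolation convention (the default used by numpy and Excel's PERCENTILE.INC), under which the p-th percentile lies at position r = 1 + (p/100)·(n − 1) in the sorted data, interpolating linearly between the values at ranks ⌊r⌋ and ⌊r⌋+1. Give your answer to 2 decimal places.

Sorted: 15, 42, 48, 50, 59, 68, 71, 77, 83, 86, 95, 99, 101, 102, 108, 113, 116.
n = 17.
r = 1 + (95/100)·(17 − 1) = 1 + 15.2 = 16.2.
Rank 16 is 113 and rank 17 is 116.
Interpolate: 113 + 0.2·(116 − 113) = 113 + 0.2·3 = 113.6.

113.60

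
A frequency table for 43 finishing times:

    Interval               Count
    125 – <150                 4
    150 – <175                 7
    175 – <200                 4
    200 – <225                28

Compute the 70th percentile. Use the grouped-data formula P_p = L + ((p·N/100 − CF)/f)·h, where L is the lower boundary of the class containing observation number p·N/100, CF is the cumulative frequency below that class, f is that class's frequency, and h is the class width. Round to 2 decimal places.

213.48

N = 43; target position k = 70/100 · 43 = 30.1.
Cumulative frequencies: 4, 11, 15, 43.
Observation 30.1 falls in the class 200 – <225.
L = 200, CF = 15, f = 28, h = 25.
P70 = 200 + ((30.1 − 15)/28)·25 = 200 + 13.4821 = 213.482.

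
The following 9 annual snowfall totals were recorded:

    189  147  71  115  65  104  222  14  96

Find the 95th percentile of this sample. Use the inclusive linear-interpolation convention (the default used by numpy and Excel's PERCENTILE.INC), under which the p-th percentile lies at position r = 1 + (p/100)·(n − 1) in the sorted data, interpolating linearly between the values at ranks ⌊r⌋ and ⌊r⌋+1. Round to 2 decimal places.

Sorted: 14, 65, 71, 96, 104, 115, 147, 189, 222.
n = 9.
r = 1 + (95/100)·(9 − 1) = 1 + 7.6 = 8.6.
Rank 8 is 189 and rank 9 is 222.
Interpolate: 189 + 0.6·(222 − 189) = 189 + 0.6·33 = 208.8.

208.80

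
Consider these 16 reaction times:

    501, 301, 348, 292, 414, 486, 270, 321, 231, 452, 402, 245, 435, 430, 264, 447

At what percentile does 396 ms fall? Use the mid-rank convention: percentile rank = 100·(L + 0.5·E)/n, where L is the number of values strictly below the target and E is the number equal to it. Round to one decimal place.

Sorted: 231, 245, 264, 270, 292, 301, 321, 348, 402, 414, 430, 435, 447, 452, 486, 501.
Count below 396: L = 8; count equal: E = 0; n = 16.
Percentile rank = 100·(8 + 0.5·0)/16 = 100·8/16 = 50.

50.0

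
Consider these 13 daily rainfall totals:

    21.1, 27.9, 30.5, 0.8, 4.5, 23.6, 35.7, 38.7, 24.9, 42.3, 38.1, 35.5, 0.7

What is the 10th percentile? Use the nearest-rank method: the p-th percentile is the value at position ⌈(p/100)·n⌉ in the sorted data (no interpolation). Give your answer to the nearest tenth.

0.8

Sorted: 0.7, 0.8, 4.5, 21.1, 23.6, 24.9, 27.9, 30.5, 35.5, 35.7, 38.1, 38.7, 42.3.
n = 13.
Position = ⌈10/100 · 13⌉ = ⌈1.3⌉ = 2.
The value at rank 2 is 0.8.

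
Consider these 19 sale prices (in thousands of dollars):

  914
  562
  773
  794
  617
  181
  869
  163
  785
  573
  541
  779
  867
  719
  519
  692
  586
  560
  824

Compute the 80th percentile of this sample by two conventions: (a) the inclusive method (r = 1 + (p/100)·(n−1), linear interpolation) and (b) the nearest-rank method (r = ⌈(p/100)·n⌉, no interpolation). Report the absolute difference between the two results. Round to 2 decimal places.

Sorted: 163, 181, 519, 541, 560, 562, 573, 586, 617, 692, 719, 773, 779, 785, 794, 824, 867, 869, 914.
n = 19.
(a) r = 15.4; between ranks 15 (794) and 16 (824): 806.
(b) the nearest-rank method: rank 16 → 824.
|806 − 824| = 18.

18.00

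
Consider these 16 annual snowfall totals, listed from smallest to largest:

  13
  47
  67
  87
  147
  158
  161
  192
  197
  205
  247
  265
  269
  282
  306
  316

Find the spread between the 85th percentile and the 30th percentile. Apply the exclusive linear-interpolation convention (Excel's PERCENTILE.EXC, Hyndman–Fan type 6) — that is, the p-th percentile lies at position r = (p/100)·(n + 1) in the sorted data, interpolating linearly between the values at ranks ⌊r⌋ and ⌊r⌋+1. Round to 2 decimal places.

n = 16.
P30: r = 5.1; ranks 5–6 are 147, 158; interpolating gives 148.1.
P85: r = 14.45; ranks 14–15 are 282, 306; interpolating gives 292.8.
Difference: 292.8 − 148.1 = 144.7.

144.70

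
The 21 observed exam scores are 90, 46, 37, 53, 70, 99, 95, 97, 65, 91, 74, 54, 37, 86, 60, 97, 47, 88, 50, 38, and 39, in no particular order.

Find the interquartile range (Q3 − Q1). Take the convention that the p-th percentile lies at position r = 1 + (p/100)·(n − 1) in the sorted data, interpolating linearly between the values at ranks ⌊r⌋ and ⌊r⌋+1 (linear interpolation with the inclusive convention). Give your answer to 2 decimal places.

Sorted: 37, 37, 38, 39, 46, 47, 50, 53, 54, 60, 65, 70, 74, 86, 88, 90, 91, 95, 97, 97, 99.
n = 21.
P25: r = 6 (integer) → 47.
P75: r = 16 (integer) → 90.
Difference: 90 − 47 = 43.

43.00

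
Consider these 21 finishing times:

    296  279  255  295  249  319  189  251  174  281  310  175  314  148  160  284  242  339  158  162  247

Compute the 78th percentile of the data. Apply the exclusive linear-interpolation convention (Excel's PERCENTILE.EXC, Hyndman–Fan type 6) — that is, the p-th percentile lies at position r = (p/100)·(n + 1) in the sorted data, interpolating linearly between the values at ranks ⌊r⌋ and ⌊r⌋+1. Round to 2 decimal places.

Sorted: 148, 158, 160, 162, 174, 175, 189, 242, 247, 249, 251, 255, 279, 281, 284, 295, 296, 310, 314, 319, 339.
n = 21.
r = (78/100)·(21 + 1) = 17.16.
Rank 17 is 296 and rank 18 is 310.
Interpolate: 296 + 0.16·(310 − 296) = 296 + 0.16·14 = 298.24.

298.24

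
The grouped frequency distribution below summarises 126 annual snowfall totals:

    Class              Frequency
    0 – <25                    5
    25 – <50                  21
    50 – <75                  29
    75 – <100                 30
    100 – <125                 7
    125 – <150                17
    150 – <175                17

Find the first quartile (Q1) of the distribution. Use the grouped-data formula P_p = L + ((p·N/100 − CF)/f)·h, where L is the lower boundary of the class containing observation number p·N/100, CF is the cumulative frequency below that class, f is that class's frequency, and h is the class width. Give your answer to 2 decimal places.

54.74

N = 126; target position k = 25/100 · 126 = 31.5.
Cumulative frequencies: 5, 26, 55, 85, 92, 109, 126.
Observation 31.5 falls in the class 50 – <75.
L = 50, CF = 26, f = 29, h = 25.
P25 = 50 + ((31.5 − 26)/29)·25 = 50 + 4.74138 = 54.7414.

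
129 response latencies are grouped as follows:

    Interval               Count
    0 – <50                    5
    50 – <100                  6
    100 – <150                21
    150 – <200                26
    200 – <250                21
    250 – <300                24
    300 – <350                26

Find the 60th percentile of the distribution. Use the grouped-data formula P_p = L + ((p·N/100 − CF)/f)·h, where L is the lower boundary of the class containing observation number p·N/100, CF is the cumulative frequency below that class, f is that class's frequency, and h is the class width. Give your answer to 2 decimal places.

N = 129; target position k = 60/100 · 129 = 77.4.
Cumulative frequencies: 5, 11, 32, 58, 79, 103, 129.
Observation 77.4 falls in the class 200 – <250.
L = 200, CF = 58, f = 21, h = 50.
P60 = 200 + ((77.4 − 58)/21)·50 = 200 + 46.1905 = 246.19.

246.19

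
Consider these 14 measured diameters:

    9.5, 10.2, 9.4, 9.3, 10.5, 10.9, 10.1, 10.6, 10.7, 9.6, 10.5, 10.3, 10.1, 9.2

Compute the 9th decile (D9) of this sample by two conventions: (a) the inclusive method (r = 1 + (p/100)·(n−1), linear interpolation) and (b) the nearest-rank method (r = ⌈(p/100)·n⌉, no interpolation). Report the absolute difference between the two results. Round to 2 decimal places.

Sorted: 9.2, 9.3, 9.4, 9.5, 9.6, 10.1, 10.1, 10.2, 10.3, 10.5, 10.5, 10.6, 10.7, 10.9.
n = 14.
(a) r = 12.7; between ranks 12 (10.6) and 13 (10.7): 10.67.
(b) the nearest-rank method: rank 13 → 10.7.
|10.67 − 10.7| = 0.03.

0.03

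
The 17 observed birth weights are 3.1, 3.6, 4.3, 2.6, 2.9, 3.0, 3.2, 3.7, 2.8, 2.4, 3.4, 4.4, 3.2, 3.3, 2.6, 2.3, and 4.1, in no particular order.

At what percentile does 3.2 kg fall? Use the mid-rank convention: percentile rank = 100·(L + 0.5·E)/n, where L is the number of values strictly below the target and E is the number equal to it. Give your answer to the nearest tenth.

52.9

Sorted: 2.3, 2.4, 2.6, 2.6, 2.8, 2.9, 3.0, 3.1, 3.2, 3.2, 3.3, 3.4, 3.6, 3.7, 4.1, 4.3, 4.4.
Count below 3.2: L = 8; count equal: E = 2; n = 17.
Percentile rank = 100·(8 + 0.5·2)/17 = 100·9/17 = 52.94.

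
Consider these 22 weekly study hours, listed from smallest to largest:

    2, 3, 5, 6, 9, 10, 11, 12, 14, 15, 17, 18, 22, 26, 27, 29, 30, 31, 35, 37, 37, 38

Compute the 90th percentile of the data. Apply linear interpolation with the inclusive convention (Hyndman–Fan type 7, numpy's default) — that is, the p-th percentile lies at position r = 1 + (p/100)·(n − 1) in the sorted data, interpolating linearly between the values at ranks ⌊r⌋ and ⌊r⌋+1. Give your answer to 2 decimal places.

n = 22.
r = 1 + (90/100)·(22 − 1) = 1 + 18.9 = 19.9.
Rank 19 is 35 and rank 20 is 37.
Interpolate: 35 + 0.9·(37 − 35) = 35 + 0.9·2 = 36.8.

36.80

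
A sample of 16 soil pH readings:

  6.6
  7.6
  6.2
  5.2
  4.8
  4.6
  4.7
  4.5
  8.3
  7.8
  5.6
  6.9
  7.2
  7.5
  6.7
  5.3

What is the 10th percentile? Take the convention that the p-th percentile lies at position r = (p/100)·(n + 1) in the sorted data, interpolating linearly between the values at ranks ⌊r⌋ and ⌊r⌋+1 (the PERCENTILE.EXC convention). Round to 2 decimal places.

Sorted: 4.5, 4.6, 4.7, 4.8, 5.2, 5.3, 5.6, 6.2, 6.6, 6.7, 6.9, 7.2, 7.5, 7.6, 7.8, 8.3.
n = 16.
r = (10/100)·(16 + 1) = 1.7.
Rank 1 is 4.5 and rank 2 is 4.6.
Interpolate: 4.5 + 0.7·(4.6 − 4.5) = 4.5 + 0.7·0.1 = 4.57.

4.57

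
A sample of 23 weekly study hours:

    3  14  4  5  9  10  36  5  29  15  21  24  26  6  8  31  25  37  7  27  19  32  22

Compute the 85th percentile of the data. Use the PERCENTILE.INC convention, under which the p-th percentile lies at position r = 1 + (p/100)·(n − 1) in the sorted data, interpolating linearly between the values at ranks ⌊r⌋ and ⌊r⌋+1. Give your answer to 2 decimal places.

30.40

Sorted: 3, 4, 5, 5, 6, 7, 8, 9, 10, 14, 15, 19, 21, 22, 24, 25, 26, 27, 29, 31, 32, 36, 37.
n = 23.
r = 1 + (85/100)·(23 − 1) = 1 + 18.7 = 19.7.
Rank 19 is 29 and rank 20 is 31.
Interpolate: 29 + 0.7·(31 − 29) = 29 + 0.7·2 = 30.4.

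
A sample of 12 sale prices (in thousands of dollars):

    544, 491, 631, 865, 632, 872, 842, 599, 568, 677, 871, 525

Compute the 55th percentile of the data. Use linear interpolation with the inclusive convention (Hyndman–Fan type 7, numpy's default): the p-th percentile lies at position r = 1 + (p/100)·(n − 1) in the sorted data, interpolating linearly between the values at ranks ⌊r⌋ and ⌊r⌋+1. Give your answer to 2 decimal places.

Sorted: 491, 525, 544, 568, 599, 631, 632, 677, 842, 865, 871, 872.
n = 12.
r = 1 + (55/100)·(12 − 1) = 1 + 6.05 = 7.05.
Rank 7 is 632 and rank 8 is 677.
Interpolate: 632 + 0.05·(677 − 632) = 632 + 0.05·45 = 634.25.

634.25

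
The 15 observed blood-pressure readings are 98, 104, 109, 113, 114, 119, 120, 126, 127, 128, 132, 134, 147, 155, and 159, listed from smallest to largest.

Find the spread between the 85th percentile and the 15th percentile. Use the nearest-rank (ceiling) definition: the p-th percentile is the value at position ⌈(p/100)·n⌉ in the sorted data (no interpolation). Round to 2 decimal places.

38.00

n = 15.
P15: rank ⌈15/100·15⌉ = 3 → 109.
P85: rank ⌈85/100·15⌉ = 13 → 147.
Difference: 147 − 109 = 38.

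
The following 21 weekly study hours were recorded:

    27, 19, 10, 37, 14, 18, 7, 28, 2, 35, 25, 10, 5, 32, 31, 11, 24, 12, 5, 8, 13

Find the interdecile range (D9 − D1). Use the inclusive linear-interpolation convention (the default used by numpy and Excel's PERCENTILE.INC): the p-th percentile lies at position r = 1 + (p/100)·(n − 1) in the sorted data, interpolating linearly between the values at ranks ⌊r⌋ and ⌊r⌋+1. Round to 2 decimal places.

27.00

Sorted: 2, 5, 5, 7, 8, 10, 10, 11, 12, 13, 14, 18, 19, 24, 25, 27, 28, 31, 32, 35, 37.
n = 21.
P10: r = 3 (integer) → 5.
P90: r = 19 (integer) → 32.
Difference: 32 − 5 = 27.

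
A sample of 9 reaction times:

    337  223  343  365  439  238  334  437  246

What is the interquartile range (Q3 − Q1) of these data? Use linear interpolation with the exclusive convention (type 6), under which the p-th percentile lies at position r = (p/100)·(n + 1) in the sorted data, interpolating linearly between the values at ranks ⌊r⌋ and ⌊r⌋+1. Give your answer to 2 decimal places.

159.00

Sorted: 223, 238, 246, 334, 337, 343, 365, 437, 439.
n = 9.
P25: r = 2.5; ranks 2–3 are 238, 246; interpolating gives 242.
P75: r = 7.5; ranks 7–8 are 365, 437; interpolating gives 401.
Difference: 401 − 242 = 159.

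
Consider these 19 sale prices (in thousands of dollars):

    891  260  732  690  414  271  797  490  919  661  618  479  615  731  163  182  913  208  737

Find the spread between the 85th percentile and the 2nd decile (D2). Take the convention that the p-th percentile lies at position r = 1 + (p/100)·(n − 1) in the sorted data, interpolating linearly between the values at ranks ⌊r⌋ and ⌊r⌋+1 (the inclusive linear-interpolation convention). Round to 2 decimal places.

Sorted: 163, 182, 208, 260, 271, 414, 479, 490, 615, 618, 661, 690, 731, 732, 737, 797, 891, 913, 919.
n = 19.
P20: r = 4.6; ranks 4–5 are 260, 271; interpolating gives 266.6.
P85: r = 16.3; ranks 16–17 are 797, 891; interpolating gives 825.2.
Difference: 825.2 − 266.6 = 558.6.

558.60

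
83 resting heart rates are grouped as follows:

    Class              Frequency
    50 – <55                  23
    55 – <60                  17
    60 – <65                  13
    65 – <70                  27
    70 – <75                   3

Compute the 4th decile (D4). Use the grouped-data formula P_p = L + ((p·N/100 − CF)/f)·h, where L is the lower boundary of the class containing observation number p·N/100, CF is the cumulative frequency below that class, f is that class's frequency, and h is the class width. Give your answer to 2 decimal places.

N = 83; target position k = 40/100 · 83 = 33.2.
Cumulative frequencies: 23, 40, 53, 80, 83.
Observation 33.2 falls in the class 55 – <60.
L = 55, CF = 23, f = 17, h = 5.
P40 = 55 + ((33.2 − 23)/17)·5 = 55 + 3 = 58.

58.00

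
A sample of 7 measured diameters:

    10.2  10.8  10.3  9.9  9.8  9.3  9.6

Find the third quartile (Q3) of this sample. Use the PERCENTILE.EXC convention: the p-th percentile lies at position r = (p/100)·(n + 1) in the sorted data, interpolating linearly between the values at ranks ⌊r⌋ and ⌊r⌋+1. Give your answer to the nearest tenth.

10.3

Sorted: 9.3, 9.6, 9.8, 9.9, 10.2, 10.3, 10.8.
n = 7.
r = (75/100)·(7 + 1) = 6.
r is an integer, so P75 is the value at rank 6: 10.3.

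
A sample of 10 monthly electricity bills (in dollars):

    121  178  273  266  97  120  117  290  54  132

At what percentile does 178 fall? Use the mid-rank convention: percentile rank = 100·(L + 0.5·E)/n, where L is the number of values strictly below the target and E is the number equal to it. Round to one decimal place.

Sorted: 54, 97, 117, 120, 121, 132, 178, 266, 273, 290.
Count below 178: L = 6; count equal: E = 1; n = 10.
Percentile rank = 100·(6 + 0.5·1)/10 = 100·6.5/10 = 65.

65.0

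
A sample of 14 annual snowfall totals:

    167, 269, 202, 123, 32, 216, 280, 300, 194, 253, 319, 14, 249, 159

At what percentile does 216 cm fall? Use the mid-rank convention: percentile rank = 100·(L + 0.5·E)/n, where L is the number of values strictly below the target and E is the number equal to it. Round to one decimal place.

53.6

Sorted: 14, 32, 123, 159, 167, 194, 202, 216, 249, 253, 269, 280, 300, 319.
Count below 216: L = 7; count equal: E = 1; n = 14.
Percentile rank = 100·(7 + 0.5·1)/14 = 100·7.5/14 = 53.57.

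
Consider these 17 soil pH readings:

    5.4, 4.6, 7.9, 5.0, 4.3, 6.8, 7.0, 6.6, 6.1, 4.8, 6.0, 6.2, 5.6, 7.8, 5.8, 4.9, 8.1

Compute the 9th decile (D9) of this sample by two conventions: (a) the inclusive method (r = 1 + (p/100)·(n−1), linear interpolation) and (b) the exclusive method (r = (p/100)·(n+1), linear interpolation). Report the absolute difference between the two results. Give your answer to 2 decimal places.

Sorted: 4.3, 4.6, 4.8, 4.9, 5.0, 5.4, 5.6, 5.8, 6.0, 6.1, 6.2, 6.6, 6.8, 7.0, 7.8, 7.9, 8.1.
n = 17.
(a) r = 15.4; between ranks 15 (7.8) and 16 (7.9): 7.84.
(b) r = 16.2; between ranks 16 (7.9) and 17 (8.1): 7.94.
|7.84 − 7.94| = 0.1.

0.10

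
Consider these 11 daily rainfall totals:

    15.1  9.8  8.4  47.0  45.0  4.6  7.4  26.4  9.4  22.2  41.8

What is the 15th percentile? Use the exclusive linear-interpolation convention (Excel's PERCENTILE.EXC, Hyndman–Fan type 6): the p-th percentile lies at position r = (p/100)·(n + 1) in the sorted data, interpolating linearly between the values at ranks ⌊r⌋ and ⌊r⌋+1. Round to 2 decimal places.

Sorted: 4.6, 7.4, 8.4, 9.4, 9.8, 15.1, 22.2, 26.4, 41.8, 45.0, 47.0.
n = 11.
r = (15/100)·(11 + 1) = 1.8.
Rank 1 is 4.6 and rank 2 is 7.4.
Interpolate: 4.6 + 0.8·(7.4 − 4.6) = 4.6 + 0.8·2.8 = 6.84.

6.84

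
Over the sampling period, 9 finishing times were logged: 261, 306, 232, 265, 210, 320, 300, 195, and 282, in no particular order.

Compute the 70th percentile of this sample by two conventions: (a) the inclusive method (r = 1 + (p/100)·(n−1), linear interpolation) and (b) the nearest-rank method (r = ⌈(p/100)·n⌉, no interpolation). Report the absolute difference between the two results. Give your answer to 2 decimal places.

Sorted: 195, 210, 232, 261, 265, 282, 300, 306, 320.
n = 9.
(a) r = 6.6; between ranks 6 (282) and 7 (300): 292.8.
(b) the nearest-rank method: rank 7 → 300.
|292.8 − 300| = 7.2.

7.20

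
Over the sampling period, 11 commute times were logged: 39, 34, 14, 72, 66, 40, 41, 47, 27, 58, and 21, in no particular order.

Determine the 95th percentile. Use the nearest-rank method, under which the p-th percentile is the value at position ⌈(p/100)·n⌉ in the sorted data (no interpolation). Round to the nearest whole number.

72

Sorted: 14, 21, 27, 34, 39, 40, 41, 47, 58, 66, 72.
n = 11.
Position = ⌈95/100 · 11⌉ = ⌈10.45⌉ = 11.
The value at rank 11 is 72.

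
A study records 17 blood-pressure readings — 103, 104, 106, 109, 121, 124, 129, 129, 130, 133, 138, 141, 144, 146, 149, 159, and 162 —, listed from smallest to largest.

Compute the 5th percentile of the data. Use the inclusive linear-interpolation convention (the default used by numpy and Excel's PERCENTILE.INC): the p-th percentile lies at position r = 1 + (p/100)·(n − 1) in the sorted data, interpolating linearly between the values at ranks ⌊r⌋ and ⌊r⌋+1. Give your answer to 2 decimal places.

n = 17.
r = 1 + (5/100)·(17 − 1) = 1 + 0.8 = 1.8.
Rank 1 is 103 and rank 2 is 104.
Interpolate: 103 + 0.8·(104 − 103) = 103 + 0.8·1 = 103.8.

103.80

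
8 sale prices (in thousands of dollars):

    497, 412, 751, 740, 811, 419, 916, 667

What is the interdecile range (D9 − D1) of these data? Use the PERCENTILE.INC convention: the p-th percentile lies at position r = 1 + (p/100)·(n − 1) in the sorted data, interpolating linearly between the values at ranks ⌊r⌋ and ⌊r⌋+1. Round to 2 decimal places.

425.60

Sorted: 412, 419, 497, 667, 740, 751, 811, 916.
n = 8.
P10: r = 1.7; ranks 1–2 are 412, 419; interpolating gives 416.9.
P90: r = 7.3; ranks 7–8 are 811, 916; interpolating gives 842.5.
Difference: 842.5 − 416.9 = 425.6.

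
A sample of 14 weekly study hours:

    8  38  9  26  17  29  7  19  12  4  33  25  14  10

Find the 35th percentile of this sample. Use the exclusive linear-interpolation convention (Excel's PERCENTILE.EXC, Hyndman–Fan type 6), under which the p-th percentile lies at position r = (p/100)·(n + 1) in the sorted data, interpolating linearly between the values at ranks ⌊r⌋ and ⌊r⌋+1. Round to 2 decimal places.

10.50

Sorted: 4, 7, 8, 9, 10, 12, 14, 17, 19, 25, 26, 29, 33, 38.
n = 14.
r = (35/100)·(14 + 1) = 5.25.
Rank 5 is 10 and rank 6 is 12.
Interpolate: 10 + 0.25·(12 − 10) = 10 + 0.25·2 = 10.5.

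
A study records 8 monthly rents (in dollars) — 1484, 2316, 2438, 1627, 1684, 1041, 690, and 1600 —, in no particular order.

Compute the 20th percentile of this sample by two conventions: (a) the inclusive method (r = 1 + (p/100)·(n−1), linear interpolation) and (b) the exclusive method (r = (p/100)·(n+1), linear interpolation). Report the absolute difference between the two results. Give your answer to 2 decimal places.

247.40

Sorted: 690, 1041, 1484, 1600, 1627, 1684, 2316, 2438.
n = 8.
(a) r = 2.4; between ranks 2 (1041) and 3 (1484): 1218.2.
(b) r = 1.8; between ranks 1 (690) and 2 (1041): 970.8.
|1218.2 − 970.8| = 247.4.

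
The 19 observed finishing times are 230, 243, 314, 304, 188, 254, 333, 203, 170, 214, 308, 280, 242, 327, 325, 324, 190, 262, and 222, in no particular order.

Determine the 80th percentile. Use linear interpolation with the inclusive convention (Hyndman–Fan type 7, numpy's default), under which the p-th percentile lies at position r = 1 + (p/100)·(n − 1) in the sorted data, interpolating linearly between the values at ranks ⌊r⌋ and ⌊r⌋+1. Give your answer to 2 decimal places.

Sorted: 170, 188, 190, 203, 214, 222, 230, 242, 243, 254, 262, 280, 304, 308, 314, 324, 325, 327, 333.
n = 19.
r = 1 + (80/100)·(19 − 1) = 1 + 14.4 = 15.4.
Rank 15 is 314 and rank 16 is 324.
Interpolate: 314 + 0.4·(324 − 314) = 314 + 0.4·10 = 318.

318.00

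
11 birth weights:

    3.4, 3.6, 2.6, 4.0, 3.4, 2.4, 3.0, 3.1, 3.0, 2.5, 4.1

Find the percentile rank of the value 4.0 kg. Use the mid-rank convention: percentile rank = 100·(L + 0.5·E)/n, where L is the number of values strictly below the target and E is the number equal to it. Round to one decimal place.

Sorted: 2.4, 2.5, 2.6, 3.0, 3.0, 3.1, 3.4, 3.4, 3.6, 4.0, 4.1.
Count below 4.0: L = 9; count equal: E = 1; n = 11.
Percentile rank = 100·(9 + 0.5·1)/11 = 100·9.5/11 = 86.36.

86.4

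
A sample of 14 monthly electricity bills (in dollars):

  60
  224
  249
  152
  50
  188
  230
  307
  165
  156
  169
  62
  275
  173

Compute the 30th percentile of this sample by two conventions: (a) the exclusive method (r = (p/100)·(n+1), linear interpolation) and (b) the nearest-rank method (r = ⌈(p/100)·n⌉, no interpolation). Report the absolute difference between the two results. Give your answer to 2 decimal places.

Sorted: 50, 60, 62, 152, 156, 165, 169, 173, 188, 224, 230, 249, 275, 307.
n = 14.
(a) r = 4.5; between ranks 4 (152) and 5 (156): 154.
(b) the nearest-rank method: rank 5 → 156.
|154 − 156| = 2.

2.00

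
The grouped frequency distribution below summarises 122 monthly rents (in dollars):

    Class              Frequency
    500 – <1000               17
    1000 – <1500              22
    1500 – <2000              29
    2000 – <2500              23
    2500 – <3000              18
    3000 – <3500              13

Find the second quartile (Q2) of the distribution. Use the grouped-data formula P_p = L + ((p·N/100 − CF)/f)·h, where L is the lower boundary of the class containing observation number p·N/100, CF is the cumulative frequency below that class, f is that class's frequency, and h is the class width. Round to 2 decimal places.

N = 122; target position k = 50/100 · 122 = 61.
Cumulative frequencies: 17, 39, 68, 91, 109, 122.
Observation 61 falls in the class 1500 – <2000.
L = 1500, CF = 39, f = 29, h = 500.
P50 = 1500 + ((61 − 39)/29)·500 = 1500 + 379.31 = 1879.31.

1879.31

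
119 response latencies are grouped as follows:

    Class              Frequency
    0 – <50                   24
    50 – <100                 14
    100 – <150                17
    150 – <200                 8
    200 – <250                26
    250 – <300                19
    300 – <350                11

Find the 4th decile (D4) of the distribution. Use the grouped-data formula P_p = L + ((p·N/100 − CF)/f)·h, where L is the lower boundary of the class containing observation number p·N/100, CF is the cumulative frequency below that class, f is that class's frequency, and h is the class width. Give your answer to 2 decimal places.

128.24

N = 119; target position k = 40/100 · 119 = 47.6.
Cumulative frequencies: 24, 38, 55, 63, 89, 108, 119.
Observation 47.6 falls in the class 100 – <150.
L = 100, CF = 38, f = 17, h = 50.
P40 = 100 + ((47.6 − 38)/17)·50 = 100 + 28.2353 = 128.235.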